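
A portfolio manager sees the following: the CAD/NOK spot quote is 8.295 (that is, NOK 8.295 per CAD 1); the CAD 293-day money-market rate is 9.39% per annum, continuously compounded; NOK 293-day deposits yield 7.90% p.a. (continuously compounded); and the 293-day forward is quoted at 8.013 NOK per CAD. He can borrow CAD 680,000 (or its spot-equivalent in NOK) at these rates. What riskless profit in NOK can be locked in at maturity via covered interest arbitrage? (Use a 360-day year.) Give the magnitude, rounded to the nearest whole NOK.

NOK 133,600

T = 293/360 years.
Keep in CAD, deliver into the forward: 680,000·1.079420331·8.013 = NOK 5,881,588.68.
Swap to NOK now, deposit: 680,000·8.295·1.066409312 = NOK 6,015,188.37.
The quoted forward undervalues CAD, so borrow CAD, convert to NOK at spot, deposit the NOK at 7.90%, and buy CAD forward at 8.013 to cover the loan.
Profit = 6,015,188.37 − 5,881,588.68 = NOK 133,600.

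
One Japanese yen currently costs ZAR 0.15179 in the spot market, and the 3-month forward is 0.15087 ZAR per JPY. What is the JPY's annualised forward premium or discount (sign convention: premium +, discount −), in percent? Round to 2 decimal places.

-2.42%

T = 3/12 years.
JPY trades forward at -0.60610% vs spot over the period.
Annualise by dividing by T: -0.0060610 / (3/12) = -0.024244 → -2.42%.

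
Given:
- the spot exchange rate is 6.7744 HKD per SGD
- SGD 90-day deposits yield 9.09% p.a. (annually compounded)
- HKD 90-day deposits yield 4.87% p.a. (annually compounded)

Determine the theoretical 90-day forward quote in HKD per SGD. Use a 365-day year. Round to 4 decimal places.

6.7088

T = 90/365 years.
HKD accumulates by (1 + 0.0487)^(90/365) = 1.011794.
SGD accumulates by (1 + 0.0909)^(90/365) = 1.0216846.
CIP: F = S · (grow HKD)/(grow SGD) = 6.7744 × 1.011794/1.0216846 = 6.708819 HKD per SGD.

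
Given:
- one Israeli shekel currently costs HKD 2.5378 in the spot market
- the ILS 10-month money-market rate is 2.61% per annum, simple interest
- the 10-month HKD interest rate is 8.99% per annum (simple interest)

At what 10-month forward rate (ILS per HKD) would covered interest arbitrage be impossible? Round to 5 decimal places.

T = 10/12 years.
HKD accumulates by 1 + 0.0899×10/12 = 1.0749167.
ILS growth factor: 1 + 0.0261×10/12 = 1.021750.
CIP: F = S · (grow HKD)/(grow ILS) = 2.5378 × 1.0749167/1.021750 = 2.669854 HKD per ILS.
Invert for ILS per HKD: 1 / 2.669854 = 0.37455.

0.37455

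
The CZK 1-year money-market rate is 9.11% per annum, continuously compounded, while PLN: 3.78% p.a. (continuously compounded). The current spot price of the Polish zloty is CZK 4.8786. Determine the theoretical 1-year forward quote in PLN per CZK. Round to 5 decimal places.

0.19434

T = 1 year.
Growth of 1 CZK over T: e^(0.0911×1) = 1.0953785.
PLN growth factor: e^(0.0378×1) = 1.0385235.
CIP: F = S · (grow CZK)/(grow PLN) = 4.8786 × 1.0953785/1.0385235 = 5.145684 CZK per PLN.
Invert for PLN per CZK: 1 / 5.145684 = 0.19434.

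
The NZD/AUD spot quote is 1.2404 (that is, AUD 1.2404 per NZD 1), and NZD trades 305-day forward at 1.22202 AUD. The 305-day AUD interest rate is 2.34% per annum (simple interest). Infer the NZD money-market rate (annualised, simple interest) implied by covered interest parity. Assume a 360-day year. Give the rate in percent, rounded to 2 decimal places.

T = 305/360 years.
CIP gives F = S · g_AUD/g_NZD, so g_AUD/g_NZD = 1.22202/1.2404 = 0.9851822.
AUD growth factor: 1 + 0.0234×305/360 = 1.019825.
That pins the NZD growth at 1.0351639.
r = (1.0351639 − 1)/(305/360) = 0.041505 → 4.15%.

4.15%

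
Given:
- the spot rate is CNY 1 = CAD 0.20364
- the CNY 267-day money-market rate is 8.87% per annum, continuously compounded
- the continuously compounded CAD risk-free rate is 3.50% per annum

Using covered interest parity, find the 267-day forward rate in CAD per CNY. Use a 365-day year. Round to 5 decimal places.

0.19580

T = 267/365 years.
CAD accumulates by e^(0.0350×267/365) = 1.0259333.
Growth of 1 CNY over T: e^(0.0887×267/365) = 1.0670359.
So F = 0.20364 × 1.0259333 / 1.0670359 = 0.1957957 (CAD/CNY).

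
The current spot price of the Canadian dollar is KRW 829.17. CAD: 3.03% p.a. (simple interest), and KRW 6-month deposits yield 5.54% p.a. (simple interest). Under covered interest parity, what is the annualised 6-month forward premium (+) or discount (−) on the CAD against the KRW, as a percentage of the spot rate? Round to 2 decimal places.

T = 6/12 years.
No-arbitrage forward: 829.17 × 1.027700 / 1.015150 = 839.42078 KRW/CAD.
Annualised premium = (F − S)/S × (1/T) = (839.42078 − 829.17)/829.17 ÷ (6/12) = 2.47%.

+2.47%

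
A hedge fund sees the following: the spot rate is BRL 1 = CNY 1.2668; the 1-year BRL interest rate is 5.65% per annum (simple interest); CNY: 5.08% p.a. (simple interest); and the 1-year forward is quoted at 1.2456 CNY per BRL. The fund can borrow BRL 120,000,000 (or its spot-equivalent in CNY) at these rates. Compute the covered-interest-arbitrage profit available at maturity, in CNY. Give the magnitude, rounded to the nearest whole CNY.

CNY 1,821,245

T = 1 year.
Keep in BRL, deliver into the forward: 120,000,000·1.056500·1.2456 = CNY 157,917,168.00.
Swap to CNY now, deposit: 120,000,000·1.2668·1.050800 = CNY 159,738,412.80.
The quoted forward undervalues BRL, so borrow BRL, convert to CNY at spot, deposit the CNY at 5.08%, and buy BRL forward at 1.2456 to cover the loan.
Profit = 159,738,412.80 − 157,917,168.00 = CNY 1,821,245.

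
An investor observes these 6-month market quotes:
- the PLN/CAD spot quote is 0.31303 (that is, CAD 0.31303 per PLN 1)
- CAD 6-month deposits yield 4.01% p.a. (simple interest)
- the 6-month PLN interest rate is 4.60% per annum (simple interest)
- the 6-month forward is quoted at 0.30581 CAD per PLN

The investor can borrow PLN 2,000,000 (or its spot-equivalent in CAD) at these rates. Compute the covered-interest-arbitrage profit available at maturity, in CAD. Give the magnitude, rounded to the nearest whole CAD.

T = 6/12 years.
Keep in PLN, deliver into the forward: 2,000,000·1.023000·0.30581 = CAD 625,687.26.
Swap to CAD now, deposit: 2,000,000·0.31303·1.020050 = CAD 638,612.50.
The quoted forward undervalues PLN, so borrow PLN, convert to CAD at spot, deposit the CAD at 4.01%, and buy PLN forward at 0.30581 to cover the loan.
Arbitrage profit = |625,687.26 − 638,612.50| = CAD 12,925.

CAD 12,925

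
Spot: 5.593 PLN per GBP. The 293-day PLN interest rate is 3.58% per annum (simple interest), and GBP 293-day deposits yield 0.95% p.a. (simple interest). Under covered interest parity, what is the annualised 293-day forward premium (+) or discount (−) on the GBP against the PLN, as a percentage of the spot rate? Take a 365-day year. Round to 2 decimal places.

T = 293/365 years.
CIP forward (PLN per GBP) = 5.593 × 1.0287381/1.007626 = 5.710186.
Annualised premium = (F − S)/S × (1/T) = (5.710186 − 5.593)/5.593 ÷ (293/365) = 2.61%.

+2.61%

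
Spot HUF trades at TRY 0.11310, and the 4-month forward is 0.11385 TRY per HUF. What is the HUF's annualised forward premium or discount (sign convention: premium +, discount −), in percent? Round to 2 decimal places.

+1.99%

T = 4/12 years.
(F − S)/S = (0.11385 − 0.1131)/0.1131 = 0.0066313.
Annualise by dividing by T: 0.0066313 / (4/12) = 0.019894 → 1.99%.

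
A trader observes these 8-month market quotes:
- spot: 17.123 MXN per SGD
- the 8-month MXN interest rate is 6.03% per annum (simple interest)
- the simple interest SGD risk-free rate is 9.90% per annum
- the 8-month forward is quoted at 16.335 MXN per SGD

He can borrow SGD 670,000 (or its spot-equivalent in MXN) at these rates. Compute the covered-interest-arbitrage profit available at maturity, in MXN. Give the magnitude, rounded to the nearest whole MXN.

T = 8/12 years.
Invest the SGD and cover forward: 670,000 × 1.066000 × 16.335 = MXN 11,666,783.70.
Convert at spot and invest in MXN: 670,000 × 17.123 × 1.040200 = MXN 11,933,600.88.
The quoted forward undervalues SGD, so borrow SGD, convert to MXN at spot, deposit the MXN at 6.03%, and buy SGD forward at 16.335 to cover the loan.
Profit = 11,933,600.88 − 11,666,783.70 = MXN 266,817.

MXN 266,817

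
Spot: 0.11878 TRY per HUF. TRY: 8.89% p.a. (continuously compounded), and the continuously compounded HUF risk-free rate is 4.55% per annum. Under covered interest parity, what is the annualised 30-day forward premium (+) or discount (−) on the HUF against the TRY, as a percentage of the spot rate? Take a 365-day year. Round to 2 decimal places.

+4.35%

T = 30/365 years.
F = S · g_TRY/g_HUF = 0.11878 × 1.0073336/1.0037467 = 0.11920446.
(F − S)/S ÷ T = (0.11920446 − 0.11878)/0.11878/(30/365) = 0.043478 → 4.35%.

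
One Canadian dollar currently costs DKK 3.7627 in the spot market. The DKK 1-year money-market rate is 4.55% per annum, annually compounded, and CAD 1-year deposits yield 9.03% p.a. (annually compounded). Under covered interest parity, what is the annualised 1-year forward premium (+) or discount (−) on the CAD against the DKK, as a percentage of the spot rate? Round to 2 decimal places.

-4.11%

T = 1 year.
No-arbitrage forward: 3.7627 × 1.045500 / 1.090300 = 3.6080921 DKK/CAD.
(F − S)/S ÷ T = (3.6080921 − 3.7627)/3.7627/1 = -0.041090 → -4.11%.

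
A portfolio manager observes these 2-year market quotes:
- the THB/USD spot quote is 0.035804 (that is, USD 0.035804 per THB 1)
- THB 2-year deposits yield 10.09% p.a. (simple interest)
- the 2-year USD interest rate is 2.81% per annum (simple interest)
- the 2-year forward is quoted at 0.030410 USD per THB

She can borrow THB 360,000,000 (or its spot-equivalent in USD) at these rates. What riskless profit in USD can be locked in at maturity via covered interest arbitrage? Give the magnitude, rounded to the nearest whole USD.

T = 2 years.
Keep in THB, deliver into the forward: 360,000,000·1.201800·0.030410 = USD 13,156,825.68.
Swap to USD now, deposit: 360,000,000·0.035804·1.056200 = USD 13,613,826.53.
The quoted forward undervalues THB, so borrow THB, convert to USD at spot, deposit the USD at 2.81%, and buy THB forward at 0.030410 to cover the loan.
The gap between the two covered legs is USD 457,001.

USD 457,001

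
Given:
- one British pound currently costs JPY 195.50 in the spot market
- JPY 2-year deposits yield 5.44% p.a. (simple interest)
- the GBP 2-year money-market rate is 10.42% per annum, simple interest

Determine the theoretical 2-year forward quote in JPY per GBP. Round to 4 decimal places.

179.3863

T = 2 years.
JPY growth factor: 1 + 0.0544×2 = 1.108800.
Growth of 1 GBP over T: 1 + 0.1042×2 = 1.208400.
CIP: F = S · (grow JPY)/(grow GBP) = 195.5 × 1.108800/1.208400 = 179.386296 JPY per GBP.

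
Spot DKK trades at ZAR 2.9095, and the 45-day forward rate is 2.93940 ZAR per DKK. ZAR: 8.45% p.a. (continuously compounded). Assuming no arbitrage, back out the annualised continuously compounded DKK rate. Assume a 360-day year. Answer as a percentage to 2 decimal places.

0.27%

T = 45/360 years.
F/S = 2.9394/2.9095 = 1.0102767 = (growth of ZAR) / (growth of DKK).
ZAR growth factor: e^(0.0845×45/360) = 1.0106185.
That pins the DKK growth at 1.0003383.
r = ln(1.0003383)/(45/360) = 0.002706 → 0.27%.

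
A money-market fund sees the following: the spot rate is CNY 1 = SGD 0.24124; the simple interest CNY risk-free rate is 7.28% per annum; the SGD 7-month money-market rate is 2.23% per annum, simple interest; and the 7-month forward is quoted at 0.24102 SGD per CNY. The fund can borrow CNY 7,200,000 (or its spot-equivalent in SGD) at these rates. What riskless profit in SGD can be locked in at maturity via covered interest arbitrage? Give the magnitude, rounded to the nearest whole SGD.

T = 7/12 years.
Invest the CNY and cover forward: 7,200,000 × 1.042466667 × 0.24102 = SGD 1,809,038.28.
Convert at spot and invest in SGD: 7,200,000 × 0.24124 × 1.013008333 = SGD 1,759,522.54.
The quoted forward overvalues CNY, so borrow SGD, buy CNY at spot, deposit the CNY at 7.28%, and sell the proceeds forward at 0.24102.
Profit = 1,809,038.28 − 1,759,522.54 = SGD 49,516.

SGD 49,516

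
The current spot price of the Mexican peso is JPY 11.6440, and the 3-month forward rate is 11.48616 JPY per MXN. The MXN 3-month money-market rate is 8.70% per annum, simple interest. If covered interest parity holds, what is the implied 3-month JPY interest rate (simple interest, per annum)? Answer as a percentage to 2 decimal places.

3.16%

T = 3/12 years.
By CIP, F/S equals the JPY-to-MXN growth ratio: 11.48616/11.644 = 0.9864445.
MXN growth factor: 1 + 0.0870×3/12 = 1.021750.
That pins the JPY growth at 1.0078997.
(1.0078997 − 1)/T = 0.031599, i.e. 3.16%.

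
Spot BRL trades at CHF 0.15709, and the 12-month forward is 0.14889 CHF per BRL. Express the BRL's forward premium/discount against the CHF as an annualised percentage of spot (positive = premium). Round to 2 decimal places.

T = 1 year.
(F − S)/S = (0.14889 − 0.15709)/0.15709 = -0.0521994.
Per annum: -0.0521994 / 1 = -0.052199 = -5.22%.

-5.22%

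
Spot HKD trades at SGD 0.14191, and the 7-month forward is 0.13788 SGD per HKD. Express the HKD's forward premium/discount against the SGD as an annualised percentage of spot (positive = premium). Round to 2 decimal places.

-4.87%

T = 7/12 years.
(F − S)/S = (0.13788 − 0.14191)/0.14191 = -0.0283983.
×(1/T) gives -4.87% p.a.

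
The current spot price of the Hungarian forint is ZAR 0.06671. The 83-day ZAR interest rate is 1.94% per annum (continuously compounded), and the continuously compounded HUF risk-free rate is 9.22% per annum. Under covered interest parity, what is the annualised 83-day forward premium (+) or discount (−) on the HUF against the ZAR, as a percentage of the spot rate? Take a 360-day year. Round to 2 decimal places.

-7.22%

T = 83/360 years.
F = S · g_ZAR/g_HUF = 0.06671 × 1.0044828/1.0214848 = 0.06559965.
Annualised premium = (F − S)/S × (1/T) = (0.06559965 − 0.06671)/0.06671 ÷ (83/360) = -7.22%.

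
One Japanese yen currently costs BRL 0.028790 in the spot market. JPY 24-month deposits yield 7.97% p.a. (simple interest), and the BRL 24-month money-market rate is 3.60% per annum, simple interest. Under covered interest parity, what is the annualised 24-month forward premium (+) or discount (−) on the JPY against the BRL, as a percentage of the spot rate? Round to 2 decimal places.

T = 2 years.
F = S · g_BRL/g_JPY = 0.02879 × 1.072000/1.159400 = 0.026619700.
(F − S)/S ÷ T = (0.026619700 − 0.02879)/0.02879/2 = -0.037692 → -3.77%.

-3.77%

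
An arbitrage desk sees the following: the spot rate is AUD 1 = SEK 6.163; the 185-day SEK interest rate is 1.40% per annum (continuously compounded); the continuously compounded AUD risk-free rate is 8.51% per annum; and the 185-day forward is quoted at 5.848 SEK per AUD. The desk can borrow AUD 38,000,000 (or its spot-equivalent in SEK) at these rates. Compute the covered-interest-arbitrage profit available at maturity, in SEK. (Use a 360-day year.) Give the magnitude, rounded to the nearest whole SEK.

SEK 3,727,052

T = 185/360 years.
Invest the AUD and cover forward: 38,000,000 × 1.0447022791 × 5.848 = SEK 232,157,919.27.
Convert at spot and invest in SEK: 38,000,000 × 6.163 × 1.00722038664 = SEK 235,884,971.23.
The quoted forward undervalues AUD, so borrow AUD, convert to SEK at spot, deposit the SEK at 1.40%, and buy AUD forward at 5.848 to cover the loan.
The gap between the two covered legs is SEK 3,727,052.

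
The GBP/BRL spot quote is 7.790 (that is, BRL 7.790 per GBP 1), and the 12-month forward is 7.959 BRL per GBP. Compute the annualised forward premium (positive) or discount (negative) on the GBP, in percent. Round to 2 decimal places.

T = 1 year.
Period premium: (7.959 − 7.79)/7.79 = 0.0216945.
×(1/T) gives 2.17% p.a.

+2.17%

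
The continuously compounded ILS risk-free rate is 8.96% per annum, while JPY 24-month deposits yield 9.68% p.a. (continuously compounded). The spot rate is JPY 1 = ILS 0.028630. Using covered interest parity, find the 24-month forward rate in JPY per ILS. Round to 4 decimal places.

T = 2 years.
Growth of 1 ILS over T: e^(0.0896×2) = 1.19625997.
JPY growth factor: e^(0.0968×2) = 1.21361074.
Forward (ILS per JPY) = 0.02863 × 1.19625997 / 1.21361074 = 0.028220682.
Quoted the other way: 1/0.028220682 = 35.4350 JPY per ILS.

35.4350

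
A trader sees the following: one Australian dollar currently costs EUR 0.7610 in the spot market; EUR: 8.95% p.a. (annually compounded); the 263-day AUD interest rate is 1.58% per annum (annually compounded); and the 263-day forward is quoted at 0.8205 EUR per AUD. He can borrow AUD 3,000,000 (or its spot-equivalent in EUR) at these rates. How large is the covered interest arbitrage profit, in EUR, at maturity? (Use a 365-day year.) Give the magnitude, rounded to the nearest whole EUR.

T = 263/365 years.
Route A — deposit AUD, sell forward: 3,000,000 × 1.011359692 × 0.8205 = EUR 2,489,461.88.
Route B — convert at spot, deposit EUR: 3,000,000 × 0.7610 × 1.063711874 = EUR 2,428,454.21.
The quoted forward overvalues AUD, so borrow EUR, buy AUD at spot, deposit the AUD at 1.58%, and sell the proceeds forward at 0.8205.
Arbitrage profit = |2,489,461.88 − 2,428,454.21| = EUR 61,008.

EUR 61,008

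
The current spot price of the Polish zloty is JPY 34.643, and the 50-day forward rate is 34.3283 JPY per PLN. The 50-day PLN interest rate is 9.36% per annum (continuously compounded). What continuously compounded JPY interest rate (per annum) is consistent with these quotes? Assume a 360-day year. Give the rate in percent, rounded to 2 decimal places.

2.79%

T = 50/360 years.
F/S = 34.3283/34.643 = 0.9909159 = (growth of JPY) / (growth of PLN).
The PLN side grows by e^(0.0936×50/360) = 1.0130849.
That pins the JPY growth at 1.0038819.
Take logs: ln 1.0038819 / (50/360) = 0.027896, so 2.79%.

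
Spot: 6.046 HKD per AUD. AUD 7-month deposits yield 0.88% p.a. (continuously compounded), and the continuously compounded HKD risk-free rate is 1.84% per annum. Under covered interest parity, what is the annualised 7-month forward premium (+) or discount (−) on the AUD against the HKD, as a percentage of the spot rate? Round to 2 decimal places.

+0.96%

T = 7/12 years.
F = S · g_HKD/g_AUD = 6.046 × 1.0107911/1.0051465 = 6.079953.
(F − S)/S ÷ T = (6.079953 − 6.046)/6.046/(7/12) = 0.009627 → 0.96%.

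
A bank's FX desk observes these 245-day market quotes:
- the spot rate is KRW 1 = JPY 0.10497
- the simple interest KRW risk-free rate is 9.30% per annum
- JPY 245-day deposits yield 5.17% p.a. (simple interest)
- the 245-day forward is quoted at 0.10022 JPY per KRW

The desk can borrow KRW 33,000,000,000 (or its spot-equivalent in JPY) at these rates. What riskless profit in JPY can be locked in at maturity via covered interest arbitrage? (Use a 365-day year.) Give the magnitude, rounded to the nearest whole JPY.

JPY 70,506,065

T = 245/365 years.
Route A — deposit KRW, sell forward: 33,000,000,000 × 1.062424657534 × 0.10022 = JPY 3,513,714,572.88.
Route B — convert at spot, deposit JPY: 33,000,000,000 × 0.10497 × 1.034702739726 = JPY 3,584,220,637.44.
The quoted forward undervalues KRW, so borrow KRW, convert to JPY at spot, deposit the JPY at 5.17%, and buy KRW forward at 0.10022 to cover the loan.
The gap between the two covered legs is JPY 70,506,065.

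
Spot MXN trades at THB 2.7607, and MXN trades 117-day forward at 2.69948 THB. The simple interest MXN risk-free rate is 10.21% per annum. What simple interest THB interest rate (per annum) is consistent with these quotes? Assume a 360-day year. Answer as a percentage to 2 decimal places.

3.16%

T = 117/360 years.
By CIP, F/S equals the THB-to-MXN growth ratio: 2.69948/2.7607 = 0.9778245.
MXN growth factor: 1 + 0.1021×117/360 = 1.0331825.
That pins the THB growth at 1.0102712.
r = (1.0102712 − 1)/(117/360) = 0.031604 → 3.16%.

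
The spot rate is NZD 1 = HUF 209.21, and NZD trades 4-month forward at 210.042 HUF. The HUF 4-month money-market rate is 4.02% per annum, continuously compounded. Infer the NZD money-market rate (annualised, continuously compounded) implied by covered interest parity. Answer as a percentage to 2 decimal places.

T = 4/12 years.
By CIP, F/S equals the HUF-to-NZD growth ratio: 210.042/209.21 = 1.0039769.
The HUF side grows by e^(0.0402×4/12) = 1.0134902.
So the NZD growth factor = 1.0094756.
r = ln(1.0094756)/(4/12) = 0.028293 → 2.83%.

2.83%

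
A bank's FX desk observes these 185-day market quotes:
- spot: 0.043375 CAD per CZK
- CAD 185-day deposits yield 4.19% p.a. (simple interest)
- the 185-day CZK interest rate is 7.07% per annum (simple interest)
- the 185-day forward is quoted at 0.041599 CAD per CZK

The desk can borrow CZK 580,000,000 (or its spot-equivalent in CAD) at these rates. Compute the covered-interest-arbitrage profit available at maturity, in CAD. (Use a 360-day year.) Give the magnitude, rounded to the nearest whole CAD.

T = 185/360 years.
Route A — deposit CZK, sell forward: 580,000,000 × 1.0363319444 × 0.041599 = CAD 25,004,016.08.
Route B — convert at spot, deposit CAD: 580,000,000 × 0.043375 × 1.0215319444 = CAD 25,699,189.89.
The quoted forward undervalues CZK, so borrow CZK, convert to CAD at spot, deposit the CAD at 4.19%, and buy CZK forward at 0.041599 to cover the loan.
The gap between the two covered legs is CAD 695,174.

CAD 695,174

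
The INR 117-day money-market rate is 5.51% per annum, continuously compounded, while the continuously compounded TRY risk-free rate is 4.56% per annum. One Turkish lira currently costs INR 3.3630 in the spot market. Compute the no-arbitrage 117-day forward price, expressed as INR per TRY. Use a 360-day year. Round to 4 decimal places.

3.3734

T = 117/360 years.
INR accumulates by e^(0.0551×117/360) = 1.0180688.
Growth of 1 TRY over T: e^(0.0456×117/360) = 1.0149304.
CIP: F = S · (grow INR)/(grow TRY) = 3.363 × 1.0180688/1.0149304 = 3.373399 INR per TRY.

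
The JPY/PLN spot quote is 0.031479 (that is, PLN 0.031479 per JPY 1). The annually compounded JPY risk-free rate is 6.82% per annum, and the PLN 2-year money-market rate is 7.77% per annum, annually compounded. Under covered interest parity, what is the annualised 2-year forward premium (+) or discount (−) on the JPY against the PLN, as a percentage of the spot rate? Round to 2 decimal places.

T = 2 years.
No-arbitrage forward: 0.031479 × 1.1614373 / 1.1410512 = 0.032041406 PLN/JPY.
Annualised premium = (F − S)/S × (1/T) = (0.032041406 − 0.031479)/0.031479 ÷ 2 = 0.89%.

+0.89%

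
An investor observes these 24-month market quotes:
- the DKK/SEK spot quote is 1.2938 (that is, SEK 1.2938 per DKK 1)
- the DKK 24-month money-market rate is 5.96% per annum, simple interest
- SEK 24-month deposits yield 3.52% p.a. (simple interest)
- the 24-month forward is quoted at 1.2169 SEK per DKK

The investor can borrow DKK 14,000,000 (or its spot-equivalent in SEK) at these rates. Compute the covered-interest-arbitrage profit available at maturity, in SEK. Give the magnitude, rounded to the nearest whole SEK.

SEK 321,007

T = 2 years.
Keep in DKK, deliver into the forward: 14,000,000·1.119200·1.2169 = SEK 19,067,362.72.
Swap to SEK now, deposit: 14,000,000·1.2938·1.070400 = SEK 19,388,369.28.
The quoted forward undervalues DKK, so borrow DKK, convert to SEK at spot, deposit the SEK at 3.52%, and buy DKK forward at 1.2169 to cover the loan.
The gap between the two covered legs is SEK 321,007.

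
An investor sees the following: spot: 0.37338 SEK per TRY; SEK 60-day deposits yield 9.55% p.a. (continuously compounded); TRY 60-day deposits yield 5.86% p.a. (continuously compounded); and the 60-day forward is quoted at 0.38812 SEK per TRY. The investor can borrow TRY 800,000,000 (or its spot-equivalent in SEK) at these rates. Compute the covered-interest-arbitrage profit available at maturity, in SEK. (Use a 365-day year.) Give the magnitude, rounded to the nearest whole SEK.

T = 60/365 years.
Invest the TRY and cover forward: 800,000,000 × 1.0096794222 × 0.38812 = SEK 313,501,421.88.
Convert at spot and invest in SEK: 800,000,000 × 0.37338 × 1.01582250098 = SEK 303,430,244.33.
The quoted forward overvalues TRY, so borrow SEK, buy TRY at spot, deposit the TRY at 5.86%, and sell the proceeds forward at 0.38812.
Arbitrage profit = |313,501,421.88 − 303,430,244.33| = SEK 10,071,178.

SEK 10,071,178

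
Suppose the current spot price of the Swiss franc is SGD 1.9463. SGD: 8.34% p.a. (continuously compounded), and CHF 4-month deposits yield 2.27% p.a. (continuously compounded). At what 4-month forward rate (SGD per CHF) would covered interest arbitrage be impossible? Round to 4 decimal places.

1.9861

T = 4/12 years.
SGD growth factor: e^(0.0834×4/12) = 1.028190.
Growth of 1 CHF over T: e^(0.0227×4/12) = 1.0075954.
CIP: F = S · (grow SGD)/(grow CHF) = 1.9463 × 1.028190/1.0075954 = 1.986081 SGD per CHF.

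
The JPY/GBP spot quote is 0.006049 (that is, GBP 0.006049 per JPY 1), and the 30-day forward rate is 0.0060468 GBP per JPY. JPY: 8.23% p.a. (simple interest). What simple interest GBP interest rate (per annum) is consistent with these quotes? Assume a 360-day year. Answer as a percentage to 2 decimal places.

7.79%

T = 30/360 years.
By CIP, F/S equals the GBP-to-JPY growth ratio: 0.0060468/0.006049 = 0.9996363.
JPY growth factor: 1 + 0.0823×30/360 = 1.0068583.
Hence g_GBP = 1.0064921.
(1.0064921 − 1)/T = 0.077905, i.e. 7.79%.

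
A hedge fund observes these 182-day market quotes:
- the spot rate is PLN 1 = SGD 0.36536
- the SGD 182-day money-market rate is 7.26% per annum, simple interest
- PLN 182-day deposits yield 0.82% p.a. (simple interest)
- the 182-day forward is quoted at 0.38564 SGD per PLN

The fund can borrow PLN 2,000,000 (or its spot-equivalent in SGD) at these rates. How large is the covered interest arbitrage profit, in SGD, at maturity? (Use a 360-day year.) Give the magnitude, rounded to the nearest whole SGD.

SGD 16,938

T = 182/360 years.
Keep in PLN, deliver into the forward: 2,000,000·1.00414556·0.38564 = SGD 774,477.39.
Swap to SGD now, deposit: 2,000,000·0.36536·1.03670333 = SGD 757,539.86.
The quoted forward overvalues PLN, so borrow SGD, buy PLN at spot, deposit the PLN at 0.82%, and sell the proceeds forward at 0.38564.
The gap between the two covered legs is SGD 16,938.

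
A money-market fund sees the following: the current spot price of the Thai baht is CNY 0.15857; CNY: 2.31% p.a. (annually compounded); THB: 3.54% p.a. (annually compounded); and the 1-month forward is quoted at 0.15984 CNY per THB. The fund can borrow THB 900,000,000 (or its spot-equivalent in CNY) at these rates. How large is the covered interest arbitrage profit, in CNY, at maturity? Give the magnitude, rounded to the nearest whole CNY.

CNY 1,288,785

T = 1/12 years.
Keep in THB, deliver into the forward: 900,000,000·1.00290319158·0.15984 = CNY 144,273,641.53.
Swap to CNY now, deposit: 900,000,000·0.15857·1.00190491487 = CNY 142,984,856.12.
The quoted forward overvalues THB, so borrow CNY, buy THB at spot, deposit the THB at 3.54%, and sell the proceeds forward at 0.15984.
The gap between the two covered legs is CNY 1,288,785.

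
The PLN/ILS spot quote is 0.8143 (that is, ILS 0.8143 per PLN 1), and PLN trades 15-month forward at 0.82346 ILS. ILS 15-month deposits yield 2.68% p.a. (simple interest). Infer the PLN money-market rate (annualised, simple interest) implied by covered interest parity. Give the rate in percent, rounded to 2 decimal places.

1.76%

T = 15/12 years.
By CIP, F/S equals the ILS-to-PLN growth ratio: 0.82346/0.8143 = 1.0112489.
ILS growth factor: 1 + 0.0268×15/12 = 1.033500.
So the PLN growth factor = 1.0220036.
r = (1.0220036 − 1)/(15/12) = 0.017603 → 1.76%.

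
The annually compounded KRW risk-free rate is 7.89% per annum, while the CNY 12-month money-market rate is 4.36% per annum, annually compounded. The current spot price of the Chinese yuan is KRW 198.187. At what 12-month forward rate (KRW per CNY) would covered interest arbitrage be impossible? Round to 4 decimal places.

204.8907

T = 1 year.
KRW growth factor: (1 + 0.0789)^1 = 1.078900.
Growth of 1 CNY over T: (1 + 0.0436)^1 = 1.043600.
Forward (KRW per CNY) = 198.187 × 1.078900 / 1.043600 = 204.890719.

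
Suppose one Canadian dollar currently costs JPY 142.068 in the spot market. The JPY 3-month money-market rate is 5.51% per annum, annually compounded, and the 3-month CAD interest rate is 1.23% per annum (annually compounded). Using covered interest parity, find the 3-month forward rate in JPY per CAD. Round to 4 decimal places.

T = 3/12 years.
JPY accumulates by (1 + 0.0551)^(3/12) = 1.01349919.
Growth of 1 CAD over T: (1 + 0.0123)^(3/12) = 1.003060917.
Forward (JPY per CAD) = 142.068 × 1.01349919 / 1.003060917 = 143.546419.

143.5464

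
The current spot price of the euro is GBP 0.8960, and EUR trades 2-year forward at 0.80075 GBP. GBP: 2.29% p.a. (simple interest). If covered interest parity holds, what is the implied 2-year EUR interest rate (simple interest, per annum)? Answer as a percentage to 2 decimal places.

8.51%

T = 2 years.
CIP gives F = S · g_GBP/g_EUR, so g_GBP/g_EUR = 0.80075/0.896 = 0.8936942.
The GBP side grows by 1 + 0.0229×2 = 1.045800.
That pins the EUR growth at 1.1701989.
r = (1.1701989 − 1)/2 = 0.085099 → 8.51%.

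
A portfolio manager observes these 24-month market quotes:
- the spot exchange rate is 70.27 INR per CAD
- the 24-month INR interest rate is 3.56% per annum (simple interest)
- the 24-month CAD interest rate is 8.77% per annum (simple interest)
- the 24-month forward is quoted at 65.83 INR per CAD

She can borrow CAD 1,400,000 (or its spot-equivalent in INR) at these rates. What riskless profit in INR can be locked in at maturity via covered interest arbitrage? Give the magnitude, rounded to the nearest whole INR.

INR 2,944,701

T = 2 years.
Route A — deposit CAD, sell forward: 1,400,000 × 1.175400 × 65.83 = INR 108,327,214.80.
Route B — convert at spot, deposit INR: 1,400,000 × 70.27 × 1.071200 = INR 105,382,513.60.
The quoted forward overvalues CAD, so borrow INR, buy CAD at spot, deposit the CAD at 8.77%, and sell the proceeds forward at 65.83.
The gap between the two covered legs is INR 2,944,701.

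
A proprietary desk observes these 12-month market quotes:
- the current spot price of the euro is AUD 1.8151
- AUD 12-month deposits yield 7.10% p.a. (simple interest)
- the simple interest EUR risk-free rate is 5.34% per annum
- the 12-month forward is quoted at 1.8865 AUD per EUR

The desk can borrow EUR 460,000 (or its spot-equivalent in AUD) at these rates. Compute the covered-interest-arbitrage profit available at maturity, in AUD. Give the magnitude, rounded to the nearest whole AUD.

T = 1 year.
Route A — deposit EUR, sell forward: 460,000 × 1.053400 × 1.8865 = AUD 914,129.99.
Route B — convert at spot, deposit AUD: 460,000 × 1.8151 × 1.071000 = AUD 894,227.17.
The quoted forward overvalues EUR, so borrow AUD, buy EUR at spot, deposit the EUR at 5.34%, and sell the proceeds forward at 1.8865.
The gap between the two covered legs is AUD 19,903.

AUD 19,903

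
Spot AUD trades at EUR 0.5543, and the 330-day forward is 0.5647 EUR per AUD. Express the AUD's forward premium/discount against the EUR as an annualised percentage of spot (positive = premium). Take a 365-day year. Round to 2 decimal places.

T = 330/365 years.
(F − S)/S = (0.5647 − 0.5543)/0.5543 = 0.0187624.
Per annum: 0.0187624 / (330/365) = 0.020752 = 2.08%.

+2.08%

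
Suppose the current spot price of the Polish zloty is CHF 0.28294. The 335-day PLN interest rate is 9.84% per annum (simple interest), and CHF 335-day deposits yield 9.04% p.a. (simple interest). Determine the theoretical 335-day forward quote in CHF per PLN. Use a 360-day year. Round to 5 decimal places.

T = 335/360 years.
CHF growth factor: 1 + 0.0904×335/360 = 1.0841222.
PLN growth factor: 1 + 0.0984×335/360 = 1.0915667.
CIP: F = S · (grow CHF)/(grow PLN) = 0.28294 × 1.0841222/1.0915667 = 0.2810103 CHF per PLN.

0.28101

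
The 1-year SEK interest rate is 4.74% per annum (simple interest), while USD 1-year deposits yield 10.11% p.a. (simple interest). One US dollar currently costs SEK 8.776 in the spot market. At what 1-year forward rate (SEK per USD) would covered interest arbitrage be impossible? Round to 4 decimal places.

T = 1 year.
SEK accumulates by 1 + 0.0474×1 = 1.047400.
Growth of 1 USD over T: 1 + 0.1011×1 = 1.101100.
CIP: F = S · (grow SEK)/(grow USD) = 8.776 × 1.047400/1.101100 = 8.348000 SEK per USD.

8.3480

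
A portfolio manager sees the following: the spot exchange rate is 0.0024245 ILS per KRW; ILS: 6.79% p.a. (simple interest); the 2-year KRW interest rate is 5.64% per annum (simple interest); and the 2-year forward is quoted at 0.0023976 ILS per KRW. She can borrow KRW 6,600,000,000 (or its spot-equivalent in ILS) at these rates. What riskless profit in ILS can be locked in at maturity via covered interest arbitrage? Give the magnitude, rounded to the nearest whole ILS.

T = 2 years.
Keep in KRW, deliver into the forward: 6,600,000,000·1.112800·0.0023976 = ILS 17,609,125.25.
Swap to ILS now, deposit: 6,600,000,000·0.0024245·1.135800 = ILS 18,174,730.86.
The quoted forward undervalues KRW, so borrow KRW, convert to ILS at spot, deposit the ILS at 6.79%, and buy KRW forward at 0.0023976 to cover the loan.
Arbitrage profit = |17,609,125.25 − 18,174,730.86| = ILS 565,606.

ILS 565,606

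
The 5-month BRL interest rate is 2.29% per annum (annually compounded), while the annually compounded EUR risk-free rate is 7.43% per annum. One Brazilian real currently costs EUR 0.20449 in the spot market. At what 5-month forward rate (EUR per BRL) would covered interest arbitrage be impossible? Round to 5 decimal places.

0.20871

T = 5/12 years.
EUR growth factor: (1 + 0.0743)^(5/12) = 1.0303125.
BRL accumulates by (1 + 0.0229)^(5/12) = 1.0094787.
CIP: F = S · (grow EUR)/(grow BRL) = 0.20449 × 1.0303125/1.0094787 = 0.2087103 EUR per BRL.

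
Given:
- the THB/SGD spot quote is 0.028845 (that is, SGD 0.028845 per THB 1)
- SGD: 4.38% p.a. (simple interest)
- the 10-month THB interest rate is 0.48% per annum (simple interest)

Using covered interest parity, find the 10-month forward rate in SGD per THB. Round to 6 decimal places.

T = 10/12 years.
SGD growth factor: 1 + 0.0438×10/12 = 1.036500.
THB accumulates by 1 + 0.0048×10/12 = 1.004000.
So F = 0.028845 × 1.036500 / 1.004000 = 0.02977873 (SGD/THB).

0.029779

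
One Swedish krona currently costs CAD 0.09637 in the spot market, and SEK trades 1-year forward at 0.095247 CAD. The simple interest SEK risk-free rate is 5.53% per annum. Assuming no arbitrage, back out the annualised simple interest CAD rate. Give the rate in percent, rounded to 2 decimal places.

T = 1 year.
CIP gives F = S · g_CAD/g_SEK, so g_CAD/g_SEK = 0.095247/0.09637 = 0.9883470.
SEK growth factor: 1 + 0.0553×1 = 1.055300.
Hence g_CAD = 1.0430026.
r = (1.0430026 − 1)/1 = 0.043003 → 4.30%.

4.30%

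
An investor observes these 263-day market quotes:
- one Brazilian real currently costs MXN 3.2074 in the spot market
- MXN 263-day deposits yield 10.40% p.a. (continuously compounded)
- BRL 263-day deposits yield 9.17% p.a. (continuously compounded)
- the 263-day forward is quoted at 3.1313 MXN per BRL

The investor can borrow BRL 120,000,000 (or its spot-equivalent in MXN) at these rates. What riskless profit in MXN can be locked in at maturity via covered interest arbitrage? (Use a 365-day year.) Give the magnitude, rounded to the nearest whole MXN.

MXN 13,416,132

T = 263/365 years.
Keep in BRL, deliver into the forward: 120,000,000·1.06830603229·3.1313 = MXN 401,422,401.47.
Swap to MXN now, deposit: 120,000,000·3.2074·1.07781623156 = MXN 414,838,533.73.
The quoted forward undervalues BRL, so borrow BRL, convert to MXN at spot, deposit the MXN at 10.40%, and buy BRL forward at 3.1313 to cover the loan.
Profit = 414,838,533.73 − 401,422,401.47 = MXN 13,416,132.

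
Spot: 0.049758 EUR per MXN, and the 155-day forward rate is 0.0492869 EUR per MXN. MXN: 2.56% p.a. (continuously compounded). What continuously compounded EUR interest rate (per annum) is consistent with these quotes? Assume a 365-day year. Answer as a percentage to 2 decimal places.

0.32%

T = 155/365 years.
By CIP, F/S equals the EUR-to-MXN growth ratio: 0.0492869/0.049758 = 0.9905322.
MXN growth factor: e^(0.0256×155/365) = 1.0109305.
Hence g_EUR = 1.0013592.
r = ln(1.0013592)/(155/365) = 0.003199 → 0.32%.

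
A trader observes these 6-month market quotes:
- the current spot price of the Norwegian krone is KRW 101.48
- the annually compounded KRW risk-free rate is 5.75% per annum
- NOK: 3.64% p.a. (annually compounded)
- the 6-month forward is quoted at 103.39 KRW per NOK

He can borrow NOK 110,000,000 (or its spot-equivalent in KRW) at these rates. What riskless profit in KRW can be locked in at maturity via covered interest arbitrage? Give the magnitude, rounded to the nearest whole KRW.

KRW 98,791,545

T = 6/12 years.
Keep in NOK, deliver into the forward: 110,000,000·1.01803732741·103.39 = KRW 11,578,036,720.90.
Swap to KRW now, deposit: 110,000,000·101.48·1.02834819006 = KRW 11,479,245,176.00.
The quoted forward overvalues NOK, so borrow KRW, buy NOK at spot, deposit the NOK at 3.64%, and sell the proceeds forward at 103.39.
Profit = 11,578,036,720.90 − 11,479,245,176.00 = KRW 98,791,545.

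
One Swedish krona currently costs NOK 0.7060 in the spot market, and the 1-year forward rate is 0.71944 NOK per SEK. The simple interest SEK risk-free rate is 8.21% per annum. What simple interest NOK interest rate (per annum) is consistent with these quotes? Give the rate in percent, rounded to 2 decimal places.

10.27%

T = 1 year.
F/S = 0.71944/0.706 = 1.0190368 = (growth of NOK) / (growth of SEK).
SEK growth factor: 1 + 0.0821×1 = 1.082100.
So the NOK growth factor = 1.1026997.
(1.1026997 − 1)/T = 0.102700, i.e. 10.27%.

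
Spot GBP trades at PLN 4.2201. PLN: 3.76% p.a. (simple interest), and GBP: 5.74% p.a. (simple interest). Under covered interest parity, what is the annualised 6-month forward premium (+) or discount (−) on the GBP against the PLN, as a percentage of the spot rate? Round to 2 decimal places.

-1.92%

T = 6/12 years.
CIP forward (PLN per GBP) = 4.2201 × 1.018800/1.028700 = 4.1794866.
Annualised premium = (F − S)/S × (1/T) = (4.1794866 − 4.2201)/4.2201 ÷ (6/12) = -1.92%.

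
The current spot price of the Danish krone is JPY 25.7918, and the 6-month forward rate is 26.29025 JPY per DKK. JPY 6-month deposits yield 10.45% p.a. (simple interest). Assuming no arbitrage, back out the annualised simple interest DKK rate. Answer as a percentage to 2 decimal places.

6.46%

T = 6/12 years.
By CIP, F/S equals the JPY-to-DKK growth ratio: 26.29025/25.7918 = 1.0193259.
JPY growth factor: 1 + 0.1045×6/12 = 1.052250.
That pins the DKK growth at 1.0322999.
r = (1.0322999 − 1)/(6/12) = 0.064600 → 6.46%.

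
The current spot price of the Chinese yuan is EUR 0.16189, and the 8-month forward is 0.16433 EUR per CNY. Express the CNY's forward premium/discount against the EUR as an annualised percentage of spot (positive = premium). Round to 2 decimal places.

T = 8/12 years.
CNY trades forward at +1.50720% vs spot over the period.
×(1/T) gives 2.26% p.a.

+2.26%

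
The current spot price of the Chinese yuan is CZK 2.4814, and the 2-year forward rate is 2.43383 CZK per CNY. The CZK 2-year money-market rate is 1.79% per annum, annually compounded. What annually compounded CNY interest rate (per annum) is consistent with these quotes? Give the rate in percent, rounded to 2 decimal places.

T = 2 years.
By CIP, F/S equals the CZK-to-CNY growth ratio: 2.43383/2.4814 = 0.9808294.
The CZK side grows by (1 + 0.0179)^2 = 1.0361204.
So the CNY growth factor = 1.0563717.
Annualise: 1.0563717^(1/2) − 1 = 0.027799 = 2.78%.

2.78%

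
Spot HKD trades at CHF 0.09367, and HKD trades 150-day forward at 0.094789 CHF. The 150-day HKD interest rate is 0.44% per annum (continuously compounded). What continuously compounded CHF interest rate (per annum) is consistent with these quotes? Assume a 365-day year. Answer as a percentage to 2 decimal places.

T = 150/365 years.
By CIP, F/S equals the CHF-to-HKD growth ratio: 0.094789/0.09367 = 1.0119462.
HKD growth factor: e^(0.0044×150/365) = 1.0018099.
So the CHF growth factor = 1.0137777.
r = ln(1.0137777)/(150/365) = 0.033297 → 3.33%.

3.33%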